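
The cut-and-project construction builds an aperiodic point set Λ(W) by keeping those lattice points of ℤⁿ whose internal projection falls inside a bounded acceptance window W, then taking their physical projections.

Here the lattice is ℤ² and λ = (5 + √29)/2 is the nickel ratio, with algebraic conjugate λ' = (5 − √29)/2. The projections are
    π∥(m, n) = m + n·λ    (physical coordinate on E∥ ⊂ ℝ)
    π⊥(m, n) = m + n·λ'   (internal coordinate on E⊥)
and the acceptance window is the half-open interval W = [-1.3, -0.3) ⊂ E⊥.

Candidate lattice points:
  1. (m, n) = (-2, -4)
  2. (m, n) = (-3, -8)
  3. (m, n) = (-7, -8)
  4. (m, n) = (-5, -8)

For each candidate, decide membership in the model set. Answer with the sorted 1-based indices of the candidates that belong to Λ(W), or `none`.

1

Compute λ' = (5−√29)/2 = -0.19258, so π⊥(m,n) = m -0.19258·n.
candidate 1: (m,n)=(-2,-4) → π∥ = -2-4·λ ≈ -22.77033, π⊥ = -2-4·λ' ≈ -1.22967 ∈ [-1.3, -0.3) ⇒ IN Λ
candidate 2: (m,n)=(-3,-8) → π∥ = -3-8·λ ≈ -44.54066, π⊥ = -3-8·λ' ≈ -1.45934 ∉ [-1.3, -0.3) ⇒ out
candidate 3: (m,n)=(-7,-8) → π∥ = -7-8·λ ≈ -48.54066, π⊥ = -7-8·λ' ≈ -5.45934 ∉ [-1.3, -0.3) ⇒ out
candidate 4: (m,n)=(-5,-8) → π∥ = -5-8·λ ≈ -46.54066, π⊥ = -5-8·λ' ≈ -3.45934 ∉ [-1.3, -0.3) ⇒ out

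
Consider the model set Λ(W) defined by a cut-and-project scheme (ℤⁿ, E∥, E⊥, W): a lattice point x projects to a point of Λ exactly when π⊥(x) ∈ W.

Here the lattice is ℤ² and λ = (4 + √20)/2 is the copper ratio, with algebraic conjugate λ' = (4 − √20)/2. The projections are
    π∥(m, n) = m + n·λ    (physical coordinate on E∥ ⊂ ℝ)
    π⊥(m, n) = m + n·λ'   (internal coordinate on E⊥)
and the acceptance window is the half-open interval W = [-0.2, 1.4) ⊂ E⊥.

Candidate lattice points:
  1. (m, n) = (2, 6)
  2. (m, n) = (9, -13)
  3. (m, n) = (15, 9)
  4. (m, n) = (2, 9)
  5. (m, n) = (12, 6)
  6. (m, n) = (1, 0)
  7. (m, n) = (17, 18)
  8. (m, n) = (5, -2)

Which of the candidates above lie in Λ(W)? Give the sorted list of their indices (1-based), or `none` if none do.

1, 4, 6

λ' = (4−√20)/2 ≈ -0.2361.
#1 (2,6): internal coord 2 + (6)·λ' = +0.5836; +0.5836 ∈ [-0.2, 1.4) → IN Λ
#2 (9,-13): internal coord 9 + (-13)·λ' = +12.0689; +12.0689 ∉ [-0.2, 1.4) → out
#3 (15,9): internal coord 15 + (9)·λ' = +12.8754; +12.8754 ∉ [-0.2, 1.4) → out
#4 (2,9): internal coord 2 + (9)·λ' = -0.1246; -0.1246 ∈ [-0.2, 1.4) → IN Λ
#5 (12,6): internal coord 12 + (6)·λ' = +10.5836; +10.5836 ∉ [-0.2, 1.4) → out
#6 (1,0): internal coord 1 + (0)·λ' = +1.0000; +1.0000 ∈ [-0.2, 1.4) → IN Λ
#7 (17,18): internal coord 17 + (18)·λ' = +12.7508; +12.7508 ∉ [-0.2, 1.4) → out
#8 (5,-2): internal coord 5 + (-2)·λ' = +5.4721; +5.4721 ∉ [-0.2, 1.4) → out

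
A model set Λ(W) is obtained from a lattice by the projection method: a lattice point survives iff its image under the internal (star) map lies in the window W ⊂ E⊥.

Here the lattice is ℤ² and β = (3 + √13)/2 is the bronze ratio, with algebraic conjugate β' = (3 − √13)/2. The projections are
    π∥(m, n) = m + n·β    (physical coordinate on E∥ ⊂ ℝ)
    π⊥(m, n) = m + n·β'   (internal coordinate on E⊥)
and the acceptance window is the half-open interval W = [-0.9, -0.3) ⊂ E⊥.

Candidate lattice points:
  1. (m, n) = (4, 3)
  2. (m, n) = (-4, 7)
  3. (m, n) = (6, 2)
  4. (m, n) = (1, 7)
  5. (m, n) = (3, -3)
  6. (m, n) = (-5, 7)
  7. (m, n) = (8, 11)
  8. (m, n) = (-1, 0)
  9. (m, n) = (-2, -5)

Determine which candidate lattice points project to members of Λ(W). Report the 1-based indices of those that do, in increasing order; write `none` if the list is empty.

9

Numerically β ≈ 3.3028 and β' = −1/β ≈ -0.3028.
candidate 1: (m,n)=(4,3) → π∥ = 4+3·β ≈ 13.9083, π⊥ = 4+3·β' ≈ 3.0917 ∉ [-0.9, -0.3) ⇒ out
candidate 2: (m,n)=(-4,7) → π∥ = -4+7·β ≈ 19.1194, π⊥ = -4+7·β' ≈ -6.1194 ∉ [-0.9, -0.3) ⇒ out
candidate 3: (m,n)=(6,2) → π∥ = 6+2·β ≈ 12.6056, π⊥ = 6+2·β' ≈ 5.3944 ∉ [-0.9, -0.3) ⇒ out
candidate 4: (m,n)=(1,7) → π∥ = 1+7·β ≈ 24.1194, π⊥ = 1+7·β' ≈ -1.1194 ∉ [-0.9, -0.3) ⇒ out
candidate 5: (m,n)=(3,-3) → π∥ = 3-3·β ≈ -6.9083, π⊥ = 3-3·β' ≈ 3.9083 ∉ [-0.9, -0.3) ⇒ out
candidate 6: (m,n)=(-5,7) → π∥ = -5+7·β ≈ 18.1194, π⊥ = -5+7·β' ≈ -7.1194 ∉ [-0.9, -0.3) ⇒ out
candidate 7: (m,n)=(8,11) → π∥ = 8+11·β ≈ 44.3305, π⊥ = 8+11·β' ≈ 4.6695 ∉ [-0.9, -0.3) ⇒ out
candidate 8: (m,n)=(-1,0) → π∥ = -1+0·β ≈ -1.0000, π⊥ = -1+0·β' ≈ -1.0000 ∉ [-0.9, -0.3) ⇒ out
candidate 9: (m,n)=(-2,-5) → π∥ = -2-5·β ≈ -18.5139, π⊥ = -2-5·β' ≈ -0.4861 ∈ [-0.9, -0.3) ⇒ IN Λ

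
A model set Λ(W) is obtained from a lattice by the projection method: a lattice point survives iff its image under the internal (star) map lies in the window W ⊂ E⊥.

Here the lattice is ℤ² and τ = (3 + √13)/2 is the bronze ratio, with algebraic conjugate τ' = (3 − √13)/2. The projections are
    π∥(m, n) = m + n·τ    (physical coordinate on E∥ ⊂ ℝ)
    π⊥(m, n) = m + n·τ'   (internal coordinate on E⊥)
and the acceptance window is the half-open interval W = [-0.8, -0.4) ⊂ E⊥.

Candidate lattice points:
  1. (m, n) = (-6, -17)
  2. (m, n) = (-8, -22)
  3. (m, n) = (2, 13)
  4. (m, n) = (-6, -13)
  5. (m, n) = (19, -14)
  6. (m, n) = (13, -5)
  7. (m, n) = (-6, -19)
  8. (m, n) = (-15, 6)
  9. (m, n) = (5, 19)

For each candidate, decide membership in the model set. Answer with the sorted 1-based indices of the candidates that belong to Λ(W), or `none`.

Numerically τ ≈ 3.3028 and τ' = −1/τ ≈ -0.3028.
[1] lift (-6,-17): star map gives -0.8528; window check -0.8 ≤ -0.8528 < -0.4 is false → out
[2] lift (-8,-22): star map gives -1.3389; window check -0.8 ≤ -1.3389 < -0.4 is false → out
[3] lift (2,13): star map gives -1.9361; window check -0.8 ≤ -1.9361 < -0.4 is false → out
[4] lift (-6,-13): star map gives -2.0639; window check -0.8 ≤ -2.0639 < -0.4 is false → out
[5] lift (19,-14): star map gives 23.2389; window check -0.8 ≤ 23.2389 < -0.4 is false → out
[6] lift (13,-5): star map gives 14.5139; window check -0.8 ≤ 14.5139 < -0.4 is false → out
[7] lift (-6,-19): star map gives -0.2473; window check -0.8 ≤ -0.2473 < -0.4 is false → out
[8] lift (-15,6): star map gives -16.8167; window check -0.8 ≤ -16.8167 < -0.4 is false → out
[9] lift (5,19): star map gives -0.7527; window check -0.8 ≤ -0.7527 < -0.4 is true → IN Λ

9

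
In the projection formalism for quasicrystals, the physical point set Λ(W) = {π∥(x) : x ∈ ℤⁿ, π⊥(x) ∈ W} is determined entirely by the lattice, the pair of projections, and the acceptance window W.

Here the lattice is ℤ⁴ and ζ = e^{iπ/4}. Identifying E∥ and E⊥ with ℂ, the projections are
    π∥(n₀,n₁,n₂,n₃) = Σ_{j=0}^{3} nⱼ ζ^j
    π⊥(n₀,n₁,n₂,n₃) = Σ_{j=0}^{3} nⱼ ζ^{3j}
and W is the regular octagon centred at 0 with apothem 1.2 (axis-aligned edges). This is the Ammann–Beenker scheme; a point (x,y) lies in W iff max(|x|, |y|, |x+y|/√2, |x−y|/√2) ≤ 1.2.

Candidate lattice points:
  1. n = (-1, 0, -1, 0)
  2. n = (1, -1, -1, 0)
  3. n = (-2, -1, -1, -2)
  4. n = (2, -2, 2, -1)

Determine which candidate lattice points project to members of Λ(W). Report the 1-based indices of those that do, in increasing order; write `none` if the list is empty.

none

Internal map: ζ^{3j} for j=0..3 gives (1,0), (−√2/2,√2/2), (0,−1), (√2/2,√2/2).
candidate 1: n = (-1, 0, -1, 0) → π⊥ ≈ (-1.000000, +1.000000); max(|x|,|y|,|x±y|/√2) = 1.414214 > 1.2 ⇒ ∉ W
candidate 2: n = (1, -1, -1, 0) → π⊥ ≈ (+1.707107, +0.292893); max(|x|,|y|,|x±y|/√2) = 1.707107 > 1.2 ⇒ ∉ W
candidate 3: n = (-2, -1, -1, -2) → π⊥ ≈ (-2.707107, -1.121320); max(|x|,|y|,|x±y|/√2) = 2.707107 > 1.2 ⇒ ∉ W
candidate 4: n = (2, -2, 2, -1) → π⊥ ≈ (+2.707107, -4.121320); max(|x|,|y|,|x±y|/√2) = 4.828427 > 1.2 ⇒ ∉ W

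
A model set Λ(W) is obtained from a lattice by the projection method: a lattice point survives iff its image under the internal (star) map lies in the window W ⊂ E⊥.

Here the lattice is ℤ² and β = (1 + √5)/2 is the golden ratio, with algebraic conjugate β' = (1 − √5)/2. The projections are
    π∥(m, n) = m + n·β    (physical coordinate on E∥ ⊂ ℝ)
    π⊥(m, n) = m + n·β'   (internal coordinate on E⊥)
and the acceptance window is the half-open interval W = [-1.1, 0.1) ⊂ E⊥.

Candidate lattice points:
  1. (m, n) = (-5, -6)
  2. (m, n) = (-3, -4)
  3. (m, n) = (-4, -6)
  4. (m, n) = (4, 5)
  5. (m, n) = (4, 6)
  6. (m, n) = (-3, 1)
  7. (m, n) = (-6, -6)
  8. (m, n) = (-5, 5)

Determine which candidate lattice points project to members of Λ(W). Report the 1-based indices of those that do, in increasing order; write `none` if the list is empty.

Compute β' = (1−√5)/2 = -0.618034, so π⊥(m,n) = m -0.618034·n.
#1 (-5,-6): internal coord -5 + (-6)·β' = -1.291796; -1.291796 ∉ [-1.1, 0.1) → out
#2 (-3,-4): internal coord -3 + (-4)·β' = -0.527864; -0.527864 ∈ [-1.1, 0.1) → IN Λ
#3 (-4,-6): internal coord -4 + (-6)·β' = -0.291796; -0.291796 ∈ [-1.1, 0.1) → IN Λ
#4 (4,5): internal coord 4 + (5)·β' = +0.909830; +0.909830 ∉ [-1.1, 0.1) → out
#5 (4,6): internal coord 4 + (6)·β' = +0.291796; +0.291796 ∉ [-1.1, 0.1) → out
#6 (-3,1): internal coord -3 + (1)·β' = -3.618034; -3.618034 ∉ [-1.1, 0.1) → out
#7 (-6,-6): internal coord -6 + (-6)·β' = -2.291796; -2.291796 ∉ [-1.1, 0.1) → out
#8 (-5,5): internal coord -5 + (5)·β' = -8.090170; -8.090170 ∉ [-1.1, 0.1) → out

2, 3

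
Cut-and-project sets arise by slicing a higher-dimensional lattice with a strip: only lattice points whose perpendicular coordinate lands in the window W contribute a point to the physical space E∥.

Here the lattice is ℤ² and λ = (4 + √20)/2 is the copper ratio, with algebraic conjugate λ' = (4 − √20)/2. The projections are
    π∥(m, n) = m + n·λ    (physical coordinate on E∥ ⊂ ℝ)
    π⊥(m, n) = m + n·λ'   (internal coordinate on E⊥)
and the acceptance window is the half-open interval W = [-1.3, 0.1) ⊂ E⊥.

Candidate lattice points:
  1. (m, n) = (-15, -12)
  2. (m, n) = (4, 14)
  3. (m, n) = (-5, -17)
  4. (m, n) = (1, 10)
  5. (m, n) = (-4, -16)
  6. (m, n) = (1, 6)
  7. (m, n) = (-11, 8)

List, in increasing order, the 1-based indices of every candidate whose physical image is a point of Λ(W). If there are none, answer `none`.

3, 5, 6

Compute λ' = (4−√20)/2 = -0.236068, so π⊥(m,n) = m -0.236068·n.
#1 (-15,-12): internal coord -15 + (-12)·λ' = -12.167184; -12.167184 ∉ [-1.3, 0.1) → out
#2 (4,14): internal coord 4 + (14)·λ' = +0.695048; +0.695048 ∉ [-1.3, 0.1) → out
#3 (-5,-17): internal coord -5 + (-17)·λ' = -0.986844; -0.986844 ∈ [-1.3, 0.1) → IN Λ
#4 (1,10): internal coord 1 + (10)·λ' = -1.360680; -1.360680 ∉ [-1.3, 0.1) → out
#5 (-4,-16): internal coord -4 + (-16)·λ' = -0.222912; -0.222912 ∈ [-1.3, 0.1) → IN Λ
#6 (1,6): internal coord 1 + (6)·λ' = -0.416408; -0.416408 ∈ [-1.3, 0.1) → IN Λ
#7 (-11,8): internal coord -11 + (8)·λ' = -12.888544; -12.888544 ∉ [-1.3, 0.1) → out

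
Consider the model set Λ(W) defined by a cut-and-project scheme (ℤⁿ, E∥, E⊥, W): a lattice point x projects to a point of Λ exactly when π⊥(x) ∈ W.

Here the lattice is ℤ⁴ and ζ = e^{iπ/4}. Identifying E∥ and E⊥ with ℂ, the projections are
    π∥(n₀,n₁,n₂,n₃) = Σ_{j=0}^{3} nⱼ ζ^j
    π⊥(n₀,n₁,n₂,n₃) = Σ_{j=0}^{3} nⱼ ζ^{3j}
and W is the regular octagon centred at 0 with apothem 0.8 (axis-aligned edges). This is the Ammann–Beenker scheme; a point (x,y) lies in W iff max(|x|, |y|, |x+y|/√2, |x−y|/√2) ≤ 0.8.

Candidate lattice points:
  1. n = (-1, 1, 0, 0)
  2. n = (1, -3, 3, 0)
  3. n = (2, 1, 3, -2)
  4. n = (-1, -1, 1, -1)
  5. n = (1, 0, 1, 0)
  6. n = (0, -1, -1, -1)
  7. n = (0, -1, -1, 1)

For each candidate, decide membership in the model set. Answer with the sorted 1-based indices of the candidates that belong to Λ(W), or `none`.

π⊥(n) = n₀ + n₁ζ³ + n₂ζ⁶ + n₃ζ⁹ where ζ = e^{iπ/4}.
candidate 1: n = (-1, 1, 0, 0) → π⊥ ≈ (-1.70711, +0.70711); max(|x|,|y|,|x±y|/√2) = 1.70711 > 0.8 ⇒ ∉ W
candidate 2: n = (1, -3, 3, 0) → π⊥ ≈ (+3.12132, -5.12132); max(|x|,|y|,|x±y|/√2) = 5.82843 > 0.8 ⇒ ∉ W
candidate 3: n = (2, 1, 3, -2) → π⊥ ≈ (-0.12132, -3.70711); max(|x|,|y|,|x±y|/√2) = 3.70711 > 0.8 ⇒ ∉ W
candidate 4: n = (-1, -1, 1, -1) → π⊥ ≈ (-1.00000, -2.41421); max(|x|,|y|,|x±y|/√2) = 2.41421 > 0.8 ⇒ ∉ W
candidate 5: n = (1, 0, 1, 0) → π⊥ ≈ (+1.00000, -1.00000); max(|x|,|y|,|x±y|/√2) = 1.41421 > 0.8 ⇒ ∉ W
candidate 6: n = (0, -1, -1, -1) → π⊥ ≈ (+0.00000, -0.41421); max(|x|,|y|,|x±y|/√2) = 0.41421 ≤ 0.8 ⇒ ∈ W
candidate 7: n = (0, -1, -1, 1) → π⊥ ≈ (+1.41421, +1.00000); max(|x|,|y|,|x±y|/√2) = 1.70711 > 0.8 ⇒ ∉ W

6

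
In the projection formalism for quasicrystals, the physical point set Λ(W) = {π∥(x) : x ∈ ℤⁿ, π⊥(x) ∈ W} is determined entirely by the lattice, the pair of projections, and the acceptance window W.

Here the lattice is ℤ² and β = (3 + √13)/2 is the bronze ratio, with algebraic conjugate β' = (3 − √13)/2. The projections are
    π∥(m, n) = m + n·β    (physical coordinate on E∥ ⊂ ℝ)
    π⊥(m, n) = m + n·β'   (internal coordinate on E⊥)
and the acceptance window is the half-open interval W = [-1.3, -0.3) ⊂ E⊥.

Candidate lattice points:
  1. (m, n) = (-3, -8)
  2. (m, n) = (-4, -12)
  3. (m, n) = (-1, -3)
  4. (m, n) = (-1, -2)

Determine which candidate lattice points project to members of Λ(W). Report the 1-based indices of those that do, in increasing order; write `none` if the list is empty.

Numerically β ≈ 3.3028 and β' = −1/β ≈ -0.3028.
#1 (-3,-8): internal coord -3 + (-8)·β' = -0.5778; -0.5778 ∈ [-1.3, -0.3) → IN Λ
#2 (-4,-12): internal coord -4 + (-12)·β' = -0.3667; -0.3667 ∈ [-1.3, -0.3) → IN Λ
#3 (-1,-3): internal coord -1 + (-3)·β' = -0.0917; -0.0917 ∉ [-1.3, -0.3) → out
#4 (-1,-2): internal coord -1 + (-2)·β' = -0.3944; -0.3944 ∈ [-1.3, -0.3) → IN Λ

1, 2, 4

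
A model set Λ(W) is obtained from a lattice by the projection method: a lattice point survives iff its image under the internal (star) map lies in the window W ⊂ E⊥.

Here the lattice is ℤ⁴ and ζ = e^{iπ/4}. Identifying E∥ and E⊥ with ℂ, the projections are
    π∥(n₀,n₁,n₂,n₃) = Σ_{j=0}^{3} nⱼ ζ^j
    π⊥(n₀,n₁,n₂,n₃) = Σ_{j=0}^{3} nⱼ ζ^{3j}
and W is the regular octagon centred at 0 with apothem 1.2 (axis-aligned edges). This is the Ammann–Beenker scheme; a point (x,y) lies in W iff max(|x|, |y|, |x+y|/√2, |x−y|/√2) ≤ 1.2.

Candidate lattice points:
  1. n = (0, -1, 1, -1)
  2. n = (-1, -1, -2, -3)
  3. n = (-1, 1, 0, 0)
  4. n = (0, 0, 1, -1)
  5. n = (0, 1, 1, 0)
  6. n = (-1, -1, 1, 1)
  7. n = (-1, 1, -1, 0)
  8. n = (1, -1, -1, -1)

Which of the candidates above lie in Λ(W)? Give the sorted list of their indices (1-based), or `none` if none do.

5, 6, 8

With ζ = e^{iπ/4} the internal vectors are ζ^0,ζ^3,ζ^6,ζ^9.
candidate 1: n = (0, -1, 1, -1) → π⊥ ≈ (+0.0000, -2.4142); max(|x|,|y|,|x±y|/√2) = 2.4142 > 1.2 ⇒ ∉ W
candidate 2: n = (-1, -1, -2, -3) → π⊥ ≈ (-2.4142, -0.8284); max(|x|,|y|,|x±y|/√2) = 2.4142 > 1.2 ⇒ ∉ W
candidate 3: n = (-1, 1, 0, 0) → π⊥ ≈ (-1.7071, +0.7071); max(|x|,|y|,|x±y|/√2) = 1.7071 > 1.2 ⇒ ∉ W
candidate 4: n = (0, 0, 1, -1) → π⊥ ≈ (-0.7071, -1.7071); max(|x|,|y|,|x±y|/√2) = 1.7071 > 1.2 ⇒ ∉ W
candidate 5: n = (0, 1, 1, 0) → π⊥ ≈ (-0.7071, -0.2929); max(|x|,|y|,|x±y|/√2) = 0.7071 ≤ 1.2 ⇒ ∈ W
candidate 6: n = (-1, -1, 1, 1) → π⊥ ≈ (+0.4142, -1.0000); max(|x|,|y|,|x±y|/√2) = 1.0000 ≤ 1.2 ⇒ ∈ W
candidate 7: n = (-1, 1, -1, 0) → π⊥ ≈ (-1.7071, +1.7071); max(|x|,|y|,|x±y|/√2) = 2.4142 > 1.2 ⇒ ∉ W
candidate 8: n = (1, -1, -1, -1) → π⊥ ≈ (+1.0000, -0.4142); max(|x|,|y|,|x±y|/√2) = 1.0000 ≤ 1.2 ⇒ ∈ W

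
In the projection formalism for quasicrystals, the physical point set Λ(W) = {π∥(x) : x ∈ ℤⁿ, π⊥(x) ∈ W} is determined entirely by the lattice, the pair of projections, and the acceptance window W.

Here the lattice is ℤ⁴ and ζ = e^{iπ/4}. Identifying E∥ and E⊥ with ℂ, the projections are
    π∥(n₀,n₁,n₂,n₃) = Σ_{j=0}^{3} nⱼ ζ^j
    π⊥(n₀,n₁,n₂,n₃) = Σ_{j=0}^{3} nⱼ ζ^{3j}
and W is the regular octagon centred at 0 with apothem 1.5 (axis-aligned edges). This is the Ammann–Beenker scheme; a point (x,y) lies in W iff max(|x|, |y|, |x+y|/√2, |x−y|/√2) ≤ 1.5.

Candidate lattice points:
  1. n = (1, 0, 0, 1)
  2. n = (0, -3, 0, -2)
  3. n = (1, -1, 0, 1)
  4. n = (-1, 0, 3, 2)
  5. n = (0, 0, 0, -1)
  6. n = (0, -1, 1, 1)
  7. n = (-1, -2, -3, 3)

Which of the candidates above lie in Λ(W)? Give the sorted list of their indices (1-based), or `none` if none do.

5

With ζ = e^{iπ/4} the internal vectors are ζ^0,ζ^3,ζ^6,ζ^9.
#1 (1, 0, 0, 1): internal (1.70711, 0.70711); octagon support 1.70711 vs apothem 1.5 → ∉ W
#2 (0, -3, 0, -2): internal (0.70711, -3.53553); octagon support 3.53553 vs apothem 1.5 → ∉ W
#3 (1, -1, 0, 1): internal (2.41421, 0.00000); octagon support 2.41421 vs apothem 1.5 → ∉ W
#4 (-1, 0, 3, 2): internal (0.41421, -1.58579); octagon support 1.58579 vs apothem 1.5 → ∉ W
#5 (0, 0, 0, -1): internal (-0.70711, -0.70711); octagon support 1.00000 vs apothem 1.5 → ∈ W
#6 (0, -1, 1, 1): internal (1.41421, -1.00000); octagon support 1.70711 vs apothem 1.5 → ∉ W
#7 (-1, -2, -3, 3): internal (2.53553, 3.70711); octagon support 4.41421 vs apothem 1.5 → ∉ W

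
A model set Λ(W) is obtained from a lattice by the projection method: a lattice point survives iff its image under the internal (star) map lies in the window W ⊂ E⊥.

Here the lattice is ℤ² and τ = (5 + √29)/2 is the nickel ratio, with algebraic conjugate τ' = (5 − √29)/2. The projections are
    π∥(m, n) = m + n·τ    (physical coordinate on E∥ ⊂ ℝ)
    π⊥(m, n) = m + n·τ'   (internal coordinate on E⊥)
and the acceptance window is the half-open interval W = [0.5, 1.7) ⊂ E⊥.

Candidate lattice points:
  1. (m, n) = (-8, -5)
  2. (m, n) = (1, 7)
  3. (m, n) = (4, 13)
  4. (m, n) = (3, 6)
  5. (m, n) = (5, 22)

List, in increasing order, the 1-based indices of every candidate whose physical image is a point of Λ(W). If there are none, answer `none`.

Numerically τ ≈ 5.1926 and τ' = −1/τ ≈ -0.1926.
candidate 1: (m,n)=(-8,-5) → π∥ = -8-5·τ ≈ -33.9629, π⊥ = -8-5·τ' ≈ -7.0371 ∉ [0.5, 1.7) ⇒ out
candidate 2: (m,n)=(1,7) → π∥ = 1+7·τ ≈ 37.3481, π⊥ = 1+7·τ' ≈ -0.3481 ∉ [0.5, 1.7) ⇒ out
candidate 3: (m,n)=(4,13) → π∥ = 4+13·τ ≈ 71.5036, π⊥ = 4+13·τ' ≈ 1.4964 ∈ [0.5, 1.7) ⇒ IN Λ
candidate 4: (m,n)=(3,6) → π∥ = 3+6·τ ≈ 34.1555, π⊥ = 3+6·τ' ≈ 1.8445 ∉ [0.5, 1.7) ⇒ out
candidate 5: (m,n)=(5,22) → π∥ = 5+22·τ ≈ 119.2368, π⊥ = 5+22·τ' ≈ 0.7632 ∈ [0.5, 1.7) ⇒ IN Λ

3, 5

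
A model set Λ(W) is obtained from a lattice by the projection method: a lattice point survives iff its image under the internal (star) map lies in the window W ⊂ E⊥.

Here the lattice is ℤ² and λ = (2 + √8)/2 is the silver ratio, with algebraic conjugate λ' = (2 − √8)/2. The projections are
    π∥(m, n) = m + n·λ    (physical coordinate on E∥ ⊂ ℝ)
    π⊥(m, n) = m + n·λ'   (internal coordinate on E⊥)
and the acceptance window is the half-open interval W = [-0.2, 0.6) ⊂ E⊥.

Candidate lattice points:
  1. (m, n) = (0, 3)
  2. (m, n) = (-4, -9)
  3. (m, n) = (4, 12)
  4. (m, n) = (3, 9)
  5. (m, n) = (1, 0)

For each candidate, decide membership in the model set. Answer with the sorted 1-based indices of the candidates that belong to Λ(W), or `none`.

λ' = (2−√8)/2 ≈ -0.414214.
[1] lift (0,3): star map gives -1.242641; window check -0.2 ≤ -1.242641 < 0.6 is false → out
[2] lift (-4,-9): star map gives -0.272078; window check -0.2 ≤ -0.272078 < 0.6 is false → out
[3] lift (4,12): star map gives -0.970563; window check -0.2 ≤ -0.970563 < 0.6 is false → out
[4] lift (3,9): star map gives -0.727922; window check -0.2 ≤ -0.727922 < 0.6 is false → out
[5] lift (1,0): star map gives 1.000000; window check -0.2 ≤ 1.000000 < 0.6 is false → out

none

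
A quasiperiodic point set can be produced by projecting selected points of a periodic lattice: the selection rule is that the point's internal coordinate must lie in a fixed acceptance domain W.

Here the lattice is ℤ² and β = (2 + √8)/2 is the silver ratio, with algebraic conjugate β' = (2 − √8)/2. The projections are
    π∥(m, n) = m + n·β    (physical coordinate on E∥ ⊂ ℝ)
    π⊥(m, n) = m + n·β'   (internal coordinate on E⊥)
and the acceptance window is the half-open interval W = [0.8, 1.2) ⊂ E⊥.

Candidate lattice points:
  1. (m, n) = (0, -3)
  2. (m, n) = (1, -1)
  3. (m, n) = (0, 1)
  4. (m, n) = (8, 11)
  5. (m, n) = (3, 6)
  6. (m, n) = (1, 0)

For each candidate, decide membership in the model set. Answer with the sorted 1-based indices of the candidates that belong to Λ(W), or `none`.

6

Compute β' = (2−√8)/2 = -0.41421, so π⊥(m,n) = m -0.41421·n.
candidate 1: (m,n)=(0,-3) → π∥ = 0-3·β ≈ -7.24264, π⊥ = 0-3·β' ≈ 1.24264 ∉ [0.8, 1.2) ⇒ out
candidate 2: (m,n)=(1,-1) → π∥ = 1-1·β ≈ -1.41421, π⊥ = 1-1·β' ≈ 1.41421 ∉ [0.8, 1.2) ⇒ out
candidate 3: (m,n)=(0,1) → π∥ = 0+1·β ≈ 2.41421, π⊥ = 0+1·β' ≈ -0.41421 ∉ [0.8, 1.2) ⇒ out
candidate 4: (m,n)=(8,11) → π∥ = 8+11·β ≈ 34.55635, π⊥ = 8+11·β' ≈ 3.44365 ∉ [0.8, 1.2) ⇒ out
candidate 5: (m,n)=(3,6) → π∥ = 3+6·β ≈ 17.48528, π⊥ = 3+6·β' ≈ 0.51472 ∉ [0.8, 1.2) ⇒ out
candidate 6: (m,n)=(1,0) → π∥ = 1+0·β ≈ 1.00000, π⊥ = 1+0·β' ≈ 1.00000 ∈ [0.8, 1.2) ⇒ IN Λ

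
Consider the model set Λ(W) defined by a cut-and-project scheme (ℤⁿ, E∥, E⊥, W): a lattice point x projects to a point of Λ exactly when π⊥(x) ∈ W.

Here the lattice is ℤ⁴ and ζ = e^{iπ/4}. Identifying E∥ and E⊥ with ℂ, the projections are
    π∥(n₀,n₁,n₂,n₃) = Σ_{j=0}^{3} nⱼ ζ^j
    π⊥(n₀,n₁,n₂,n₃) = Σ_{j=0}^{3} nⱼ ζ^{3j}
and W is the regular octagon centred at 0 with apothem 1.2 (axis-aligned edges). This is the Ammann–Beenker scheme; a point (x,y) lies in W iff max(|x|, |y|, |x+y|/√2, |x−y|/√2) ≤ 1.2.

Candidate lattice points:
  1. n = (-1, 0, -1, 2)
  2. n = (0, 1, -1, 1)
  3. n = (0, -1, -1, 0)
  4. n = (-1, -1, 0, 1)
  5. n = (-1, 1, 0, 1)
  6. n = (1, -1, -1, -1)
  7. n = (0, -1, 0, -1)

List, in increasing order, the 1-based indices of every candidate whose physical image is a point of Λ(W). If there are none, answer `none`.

Internal map: ζ^{3j} for j=0..3 gives (1,0), (−√2/2,√2/2), (0,−1), (√2/2,√2/2).
#1 (-1, 0, -1, 2): internal (0.41421, 2.41421); octagon support 2.41421 vs apothem 1.2 → ∉ W
#2 (0, 1, -1, 1): internal (0.00000, 2.41421); octagon support 2.41421 vs apothem 1.2 → ∉ W
#3 (0, -1, -1, 0): internal (0.70711, 0.29289); octagon support 0.70711 vs apothem 1.2 → ∈ W
#4 (-1, -1, 0, 1): internal (0.41421, 0.00000); octagon support 0.41421 vs apothem 1.2 → ∈ W
#5 (-1, 1, 0, 1): internal (-1.00000, 1.41421); octagon support 1.70711 vs apothem 1.2 → ∉ W
#6 (1, -1, -1, -1): internal (1.00000, -0.41421); octagon support 1.00000 vs apothem 1.2 → ∈ W
#7 (0, -1, 0, -1): internal (0.00000, -1.41421); octagon support 1.41421 vs apothem 1.2 → ∉ W

3, 4, 6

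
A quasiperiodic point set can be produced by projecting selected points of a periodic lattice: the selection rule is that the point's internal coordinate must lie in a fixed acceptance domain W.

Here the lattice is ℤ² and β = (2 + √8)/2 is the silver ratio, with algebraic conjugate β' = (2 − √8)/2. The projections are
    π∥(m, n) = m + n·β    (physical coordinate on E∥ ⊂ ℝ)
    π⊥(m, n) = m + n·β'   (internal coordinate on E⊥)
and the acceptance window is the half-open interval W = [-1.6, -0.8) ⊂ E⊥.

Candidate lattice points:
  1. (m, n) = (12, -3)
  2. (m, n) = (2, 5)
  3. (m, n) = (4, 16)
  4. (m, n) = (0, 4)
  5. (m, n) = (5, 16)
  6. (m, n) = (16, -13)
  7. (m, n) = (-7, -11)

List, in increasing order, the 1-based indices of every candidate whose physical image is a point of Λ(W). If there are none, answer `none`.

β' = (2−√8)/2 ≈ -0.414214.
#1 (12,-3): internal coord 12 + (-3)·β' = +13.242641; +13.242641 ∉ [-1.6, -0.8) → out
#2 (2,5): internal coord 2 + (5)·β' = -0.071068; -0.071068 ∉ [-1.6, -0.8) → out
#3 (4,16): internal coord 4 + (16)·β' = -2.627417; -2.627417 ∉ [-1.6, -0.8) → out
#4 (0,4): internal coord 0 + (4)·β' = -1.656854; -1.656854 ∉ [-1.6, -0.8) → out
#5 (5,16): internal coord 5 + (16)·β' = -1.627417; -1.627417 ∉ [-1.6, -0.8) → out
#6 (16,-13): internal coord 16 + (-13)·β' = +21.384776; +21.384776 ∉ [-1.6, -0.8) → out
#7 (-7,-11): internal coord -7 + (-11)·β' = -2.443651; -2.443651 ∉ [-1.6, -0.8) → out

none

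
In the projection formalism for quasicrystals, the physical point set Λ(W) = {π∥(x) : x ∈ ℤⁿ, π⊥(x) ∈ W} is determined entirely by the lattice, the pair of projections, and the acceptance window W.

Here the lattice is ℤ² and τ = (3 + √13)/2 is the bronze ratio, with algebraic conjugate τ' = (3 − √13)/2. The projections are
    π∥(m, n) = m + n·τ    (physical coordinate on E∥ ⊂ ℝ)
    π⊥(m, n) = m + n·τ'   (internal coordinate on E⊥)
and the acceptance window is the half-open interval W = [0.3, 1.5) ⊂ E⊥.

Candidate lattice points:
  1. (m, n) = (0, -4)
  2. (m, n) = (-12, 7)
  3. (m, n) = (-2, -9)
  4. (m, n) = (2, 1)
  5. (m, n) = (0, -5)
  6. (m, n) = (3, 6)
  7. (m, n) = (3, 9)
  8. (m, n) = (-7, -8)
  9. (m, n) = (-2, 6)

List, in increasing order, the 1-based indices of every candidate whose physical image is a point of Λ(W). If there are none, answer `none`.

1, 3, 6

Compute τ' = (3−√13)/2 = -0.30278, so π⊥(m,n) = m -0.30278·n.
candidate 1: (m,n)=(0,-4) → π∥ = 0-4·τ ≈ -13.21110, π⊥ = 0-4·τ' ≈ 1.21110 ∈ [0.3, 1.5) ⇒ IN Λ
candidate 2: (m,n)=(-12,7) → π∥ = -12+7·τ ≈ 11.11943, π⊥ = -12+7·τ' ≈ -14.11943 ∉ [0.3, 1.5) ⇒ out
candidate 3: (m,n)=(-2,-9) → π∥ = -2-9·τ ≈ -31.72498, π⊥ = -2-9·τ' ≈ 0.72498 ∈ [0.3, 1.5) ⇒ IN Λ
candidate 4: (m,n)=(2,1) → π∥ = 2+1·τ ≈ 5.30278, π⊥ = 2+1·τ' ≈ 1.69722 ∉ [0.3, 1.5) ⇒ out
candidate 5: (m,n)=(0,-5) → π∥ = 0-5·τ ≈ -16.51388, π⊥ = 0-5·τ' ≈ 1.51388 ∉ [0.3, 1.5) ⇒ out
candidate 6: (m,n)=(3,6) → π∥ = 3+6·τ ≈ 22.81665, π⊥ = 3+6·τ' ≈ 1.18335 ∈ [0.3, 1.5) ⇒ IN Λ
candidate 7: (m,n)=(3,9) → π∥ = 3+9·τ ≈ 32.72498, π⊥ = 3+9·τ' ≈ 0.27502 ∉ [0.3, 1.5) ⇒ out
candidate 8: (m,n)=(-7,-8) → π∥ = -7-8·τ ≈ -33.42221, π⊥ = -7-8·τ' ≈ -4.57779 ∉ [0.3, 1.5) ⇒ out
candidate 9: (m,n)=(-2,6) → π∥ = -2+6·τ ≈ 17.81665, π⊥ = -2+6·τ' ≈ -3.81665 ∉ [0.3, 1.5) ⇒ out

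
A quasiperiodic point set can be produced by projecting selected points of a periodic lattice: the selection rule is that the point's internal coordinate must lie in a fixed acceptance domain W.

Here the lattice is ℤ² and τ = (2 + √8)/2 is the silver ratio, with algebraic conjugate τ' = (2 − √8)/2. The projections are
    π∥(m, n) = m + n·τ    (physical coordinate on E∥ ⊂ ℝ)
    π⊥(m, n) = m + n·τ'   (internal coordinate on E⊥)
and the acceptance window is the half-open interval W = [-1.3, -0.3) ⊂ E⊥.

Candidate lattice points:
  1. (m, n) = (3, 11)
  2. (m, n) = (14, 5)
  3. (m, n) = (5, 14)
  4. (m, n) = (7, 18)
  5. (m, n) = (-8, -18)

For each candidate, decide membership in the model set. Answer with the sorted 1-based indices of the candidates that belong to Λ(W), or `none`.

3, 4, 5

Compute τ' = (2−√8)/2 = -0.4142, so π⊥(m,n) = m -0.4142·n.
#1 (3,11): internal coord 3 + (11)·τ' = -1.5563; -1.5563 ∉ [-1.3, -0.3) → out
#2 (14,5): internal coord 14 + (5)·τ' = +11.9289; +11.9289 ∉ [-1.3, -0.3) → out
#3 (5,14): internal coord 5 + (14)·τ' = -0.7990; -0.7990 ∈ [-1.3, -0.3) → IN Λ
#4 (7,18): internal coord 7 + (18)·τ' = -0.4558; -0.4558 ∈ [-1.3, -0.3) → IN Λ
#5 (-8,-18): internal coord -8 + (-18)·τ' = -0.5442; -0.5442 ∈ [-1.3, -0.3) → IN Λ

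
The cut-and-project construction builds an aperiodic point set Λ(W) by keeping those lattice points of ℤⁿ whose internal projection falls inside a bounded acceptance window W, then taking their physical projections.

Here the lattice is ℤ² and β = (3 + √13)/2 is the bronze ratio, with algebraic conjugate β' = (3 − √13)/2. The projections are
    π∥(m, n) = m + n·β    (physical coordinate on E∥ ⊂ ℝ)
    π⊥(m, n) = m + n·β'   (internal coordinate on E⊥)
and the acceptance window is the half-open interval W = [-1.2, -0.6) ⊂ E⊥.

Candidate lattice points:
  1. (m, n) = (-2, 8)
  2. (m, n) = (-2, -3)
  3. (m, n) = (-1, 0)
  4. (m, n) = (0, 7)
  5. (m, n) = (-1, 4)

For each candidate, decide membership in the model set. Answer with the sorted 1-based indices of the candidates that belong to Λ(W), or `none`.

β' = (3−√13)/2 ≈ -0.3028.
candidate 1: (m,n)=(-2,8) → π∥ = -2+8·β ≈ 24.4222, π⊥ = -2+8·β' ≈ -4.4222 ∉ [-1.2, -0.6) ⇒ out
candidate 2: (m,n)=(-2,-3) → π∥ = -2-3·β ≈ -11.9083, π⊥ = -2-3·β' ≈ -1.0917 ∈ [-1.2, -0.6) ⇒ IN Λ
candidate 3: (m,n)=(-1,0) → π∥ = -1+0·β ≈ -1.0000, π⊥ = -1+0·β' ≈ -1.0000 ∈ [-1.2, -0.6) ⇒ IN Λ
candidate 4: (m,n)=(0,7) → π∥ = 0+7·β ≈ 23.1194, π⊥ = 0+7·β' ≈ -2.1194 ∉ [-1.2, -0.6) ⇒ out
candidate 5: (m,n)=(-1,4) → π∥ = -1+4·β ≈ 12.2111, π⊥ = -1+4·β' ≈ -2.2111 ∉ [-1.2, -0.6) ⇒ out

2, 3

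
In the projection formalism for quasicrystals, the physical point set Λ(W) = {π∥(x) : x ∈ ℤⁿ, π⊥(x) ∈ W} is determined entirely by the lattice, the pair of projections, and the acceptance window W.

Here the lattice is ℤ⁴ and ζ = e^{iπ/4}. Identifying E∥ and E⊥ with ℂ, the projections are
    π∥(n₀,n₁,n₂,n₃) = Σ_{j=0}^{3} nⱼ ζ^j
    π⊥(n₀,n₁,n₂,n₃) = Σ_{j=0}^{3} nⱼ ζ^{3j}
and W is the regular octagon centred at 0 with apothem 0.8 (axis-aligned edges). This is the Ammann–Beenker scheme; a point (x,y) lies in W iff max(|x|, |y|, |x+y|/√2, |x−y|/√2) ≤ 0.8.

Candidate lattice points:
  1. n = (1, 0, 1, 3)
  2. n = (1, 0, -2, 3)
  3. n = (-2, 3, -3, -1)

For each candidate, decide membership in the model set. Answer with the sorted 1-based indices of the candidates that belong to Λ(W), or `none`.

With ζ = e^{iπ/4} the internal vectors are ζ^0,ζ^3,ζ^6,ζ^9.
candidate 1: n = (1, 0, 1, 3) → π⊥ ≈ (+3.121320, +1.121320); max(|x|,|y|,|x±y|/√2) = 3.121320 > 0.8 ⇒ ∉ W
candidate 2: n = (1, 0, -2, 3) → π⊥ ≈ (+3.121320, +4.121320); max(|x|,|y|,|x±y|/√2) = 5.121320 > 0.8 ⇒ ∉ W
candidate 3: n = (-2, 3, -3, -1) → π⊥ ≈ (-4.828427, +4.414214); max(|x|,|y|,|x±y|/√2) = 6.535534 > 0.8 ⇒ ∉ W

none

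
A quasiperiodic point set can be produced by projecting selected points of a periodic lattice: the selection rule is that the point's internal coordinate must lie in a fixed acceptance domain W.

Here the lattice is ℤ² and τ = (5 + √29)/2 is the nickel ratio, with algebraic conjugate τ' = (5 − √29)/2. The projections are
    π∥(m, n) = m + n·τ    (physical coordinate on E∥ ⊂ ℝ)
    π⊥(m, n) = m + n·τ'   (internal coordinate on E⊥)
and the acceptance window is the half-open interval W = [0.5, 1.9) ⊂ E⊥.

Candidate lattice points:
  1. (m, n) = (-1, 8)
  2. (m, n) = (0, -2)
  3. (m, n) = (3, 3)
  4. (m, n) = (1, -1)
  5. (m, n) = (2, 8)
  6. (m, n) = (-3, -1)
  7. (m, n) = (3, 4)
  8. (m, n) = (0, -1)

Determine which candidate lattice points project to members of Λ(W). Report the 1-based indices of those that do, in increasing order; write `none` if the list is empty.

τ' = (5−√29)/2 ≈ -0.1926.
#1 (-1,8): internal coord -1 + (8)·τ' = -2.5407; -2.5407 ∉ [0.5, 1.9) → out
#2 (0,-2): internal coord 0 + (-2)·τ' = +0.3852; +0.3852 ∉ [0.5, 1.9) → out
#3 (3,3): internal coord 3 + (3)·τ' = +2.4223; +2.4223 ∉ [0.5, 1.9) → out
#4 (1,-1): internal coord 1 + (-1)·τ' = +1.1926; +1.1926 ∈ [0.5, 1.9) → IN Λ
#5 (2,8): internal coord 2 + (8)·τ' = +0.4593; +0.4593 ∉ [0.5, 1.9) → out
#6 (-3,-1): internal coord -3 + (-1)·τ' = -2.8074; -2.8074 ∉ [0.5, 1.9) → out
#7 (3,4): internal coord 3 + (4)·τ' = +2.2297; +2.2297 ∉ [0.5, 1.9) → out
#8 (0,-1): internal coord 0 + (-1)·τ' = +0.1926; +0.1926 ∉ [0.5, 1.9) → out

4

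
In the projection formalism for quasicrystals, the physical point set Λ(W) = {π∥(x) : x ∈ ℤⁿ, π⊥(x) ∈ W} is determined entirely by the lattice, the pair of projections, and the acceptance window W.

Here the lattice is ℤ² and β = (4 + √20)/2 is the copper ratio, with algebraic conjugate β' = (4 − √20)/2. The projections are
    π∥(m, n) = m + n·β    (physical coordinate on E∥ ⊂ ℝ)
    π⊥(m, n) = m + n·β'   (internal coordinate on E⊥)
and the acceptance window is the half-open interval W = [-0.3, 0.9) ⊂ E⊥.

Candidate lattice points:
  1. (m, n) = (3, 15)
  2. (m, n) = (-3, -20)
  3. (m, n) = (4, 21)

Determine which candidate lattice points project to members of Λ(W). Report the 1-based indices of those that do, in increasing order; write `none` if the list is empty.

none

Numerically β ≈ 4.236068 and β' = −1/β ≈ -0.236068.
candidate 1: (m,n)=(3,15) → π∥ = 3+15·β ≈ 66.541020, π⊥ = 3+15·β' ≈ -0.541020 ∉ [-0.3, 0.9) ⇒ out
candidate 2: (m,n)=(-3,-20) → π∥ = -3-20·β ≈ -87.721360, π⊥ = -3-20·β' ≈ 1.721360 ∉ [-0.3, 0.9) ⇒ out
candidate 3: (m,n)=(4,21) → π∥ = 4+21·β ≈ 92.957428, π⊥ = 4+21·β' ≈ -0.957428 ∉ [-0.3, 0.9) ⇒ out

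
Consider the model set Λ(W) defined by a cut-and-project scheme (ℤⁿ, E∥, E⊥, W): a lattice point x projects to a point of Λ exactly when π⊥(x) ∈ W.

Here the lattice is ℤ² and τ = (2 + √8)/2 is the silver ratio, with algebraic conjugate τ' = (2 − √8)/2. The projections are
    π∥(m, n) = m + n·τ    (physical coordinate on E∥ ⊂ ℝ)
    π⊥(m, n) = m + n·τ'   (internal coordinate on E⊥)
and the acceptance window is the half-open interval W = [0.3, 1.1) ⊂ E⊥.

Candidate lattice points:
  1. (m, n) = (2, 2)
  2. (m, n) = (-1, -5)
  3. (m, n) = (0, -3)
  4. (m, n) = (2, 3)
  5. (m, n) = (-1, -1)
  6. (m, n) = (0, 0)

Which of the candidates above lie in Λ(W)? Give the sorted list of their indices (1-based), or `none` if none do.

Numerically τ ≈ 2.414214 and τ' = −1/τ ≈ -0.414214.
#1 (2,2): internal coord 2 + (2)·τ' = +1.171573; +1.171573 ∉ [0.3, 1.1) → out
#2 (-1,-5): internal coord -1 + (-5)·τ' = +1.071068; +1.071068 ∈ [0.3, 1.1) → IN Λ
#3 (0,-3): internal coord 0 + (-3)·τ' = +1.242641; +1.242641 ∉ [0.3, 1.1) → out
#4 (2,3): internal coord 2 + (3)·τ' = +0.757359; +0.757359 ∈ [0.3, 1.1) → IN Λ
#5 (-1,-1): internal coord -1 + (-1)·τ' = -0.585786; -0.585786 ∉ [0.3, 1.1) → out
#6 (0,0): internal coord 0 + (0)·τ' = +0.000000; +0.000000 ∉ [0.3, 1.1) → out

2, 4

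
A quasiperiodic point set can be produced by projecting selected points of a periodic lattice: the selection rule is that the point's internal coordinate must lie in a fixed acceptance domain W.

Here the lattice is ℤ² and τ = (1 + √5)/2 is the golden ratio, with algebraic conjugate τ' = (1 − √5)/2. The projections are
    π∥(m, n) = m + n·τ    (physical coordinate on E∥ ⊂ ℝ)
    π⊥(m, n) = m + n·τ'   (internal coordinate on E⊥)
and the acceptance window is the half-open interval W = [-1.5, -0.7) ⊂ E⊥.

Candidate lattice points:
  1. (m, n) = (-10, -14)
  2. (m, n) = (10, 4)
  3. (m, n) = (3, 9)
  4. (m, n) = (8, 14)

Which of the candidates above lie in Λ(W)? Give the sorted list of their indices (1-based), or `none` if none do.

1

Compute τ' = (1−√5)/2 = -0.6180, so π⊥(m,n) = m -0.6180·n.
candidate 1: (m,n)=(-10,-14) → π∥ = -10-14·τ ≈ -32.6525, π⊥ = -10-14·τ' ≈ -1.3475 ∈ [-1.5, -0.7) ⇒ IN Λ
candidate 2: (m,n)=(10,4) → π∥ = 10+4·τ ≈ 16.4721, π⊥ = 10+4·τ' ≈ 7.5279 ∉ [-1.5, -0.7) ⇒ out
candidate 3: (m,n)=(3,9) → π∥ = 3+9·τ ≈ 17.5623, π⊥ = 3+9·τ' ≈ -2.5623 ∉ [-1.5, -0.7) ⇒ out
candidate 4: (m,n)=(8,14) → π∥ = 8+14·τ ≈ 30.6525, π⊥ = 8+14·τ' ≈ -0.6525 ∉ [-1.5, -0.7) ⇒ out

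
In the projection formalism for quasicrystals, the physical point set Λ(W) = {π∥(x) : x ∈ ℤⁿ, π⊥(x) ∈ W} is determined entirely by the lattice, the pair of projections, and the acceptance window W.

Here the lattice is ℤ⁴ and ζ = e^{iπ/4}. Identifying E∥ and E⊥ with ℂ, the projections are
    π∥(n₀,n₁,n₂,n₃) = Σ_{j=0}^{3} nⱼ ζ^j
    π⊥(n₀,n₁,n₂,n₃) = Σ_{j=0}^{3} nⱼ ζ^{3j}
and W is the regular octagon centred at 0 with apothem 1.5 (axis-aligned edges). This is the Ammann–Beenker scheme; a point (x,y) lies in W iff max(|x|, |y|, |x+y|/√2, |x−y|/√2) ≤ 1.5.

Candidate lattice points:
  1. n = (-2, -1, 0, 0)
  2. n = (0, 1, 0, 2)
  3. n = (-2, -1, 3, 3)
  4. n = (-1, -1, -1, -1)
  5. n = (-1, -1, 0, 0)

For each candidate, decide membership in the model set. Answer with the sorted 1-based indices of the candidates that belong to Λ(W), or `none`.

With ζ = e^{iπ/4} the internal vectors are ζ^0,ζ^3,ζ^6,ζ^9.
#1 (-2, -1, 0, 0): internal (-1.2929, -0.7071); octagon support 1.4142 vs apothem 1.5 → ∈ W
#2 (0, 1, 0, 2): internal (0.7071, 2.1213); octagon support 2.1213 vs apothem 1.5 → ∉ W
#3 (-2, -1, 3, 3): internal (0.8284, -1.5858); octagon support 1.7071 vs apothem 1.5 → ∉ W
#4 (-1, -1, -1, -1): internal (-1.0000, -0.4142); octagon support 1.0000 vs apothem 1.5 → ∈ W
#5 (-1, -1, 0, 0): internal (-0.2929, -0.7071); octagon support 0.7071 vs apothem 1.5 → ∈ W

1, 4, 5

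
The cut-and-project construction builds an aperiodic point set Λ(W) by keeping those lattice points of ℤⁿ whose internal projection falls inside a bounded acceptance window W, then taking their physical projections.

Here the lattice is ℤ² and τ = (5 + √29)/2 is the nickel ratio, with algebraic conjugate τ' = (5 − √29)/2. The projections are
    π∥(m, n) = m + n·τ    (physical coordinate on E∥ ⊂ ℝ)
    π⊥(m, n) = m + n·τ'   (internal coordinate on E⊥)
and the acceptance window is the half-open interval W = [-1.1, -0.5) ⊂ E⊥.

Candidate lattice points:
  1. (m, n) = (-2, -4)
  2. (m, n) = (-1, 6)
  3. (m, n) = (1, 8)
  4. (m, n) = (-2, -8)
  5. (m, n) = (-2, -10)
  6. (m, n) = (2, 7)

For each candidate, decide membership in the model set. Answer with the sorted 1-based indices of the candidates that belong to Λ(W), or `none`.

3

Compute τ' = (5−√29)/2 = -0.1926, so π⊥(m,n) = m -0.1926·n.
[1] lift (-2,-4): star map gives -1.2297; window check -1.1 ≤ -1.2297 < -0.5 is false → out
[2] lift (-1,6): star map gives -2.1555; window check -1.1 ≤ -2.1555 < -0.5 is false → out
[3] lift (1,8): star map gives -0.5407; window check -1.1 ≤ -0.5407 < -0.5 is true → IN Λ
[4] lift (-2,-8): star map gives -0.4593; window check -1.1 ≤ -0.4593 < -0.5 is false → out
[5] lift (-2,-10): star map gives -0.0742; window check -1.1 ≤ -0.0742 < -0.5 is false → out
[6] lift (2,7): star map gives 0.6519; window check -1.1 ≤ 0.6519 < -0.5 is false → out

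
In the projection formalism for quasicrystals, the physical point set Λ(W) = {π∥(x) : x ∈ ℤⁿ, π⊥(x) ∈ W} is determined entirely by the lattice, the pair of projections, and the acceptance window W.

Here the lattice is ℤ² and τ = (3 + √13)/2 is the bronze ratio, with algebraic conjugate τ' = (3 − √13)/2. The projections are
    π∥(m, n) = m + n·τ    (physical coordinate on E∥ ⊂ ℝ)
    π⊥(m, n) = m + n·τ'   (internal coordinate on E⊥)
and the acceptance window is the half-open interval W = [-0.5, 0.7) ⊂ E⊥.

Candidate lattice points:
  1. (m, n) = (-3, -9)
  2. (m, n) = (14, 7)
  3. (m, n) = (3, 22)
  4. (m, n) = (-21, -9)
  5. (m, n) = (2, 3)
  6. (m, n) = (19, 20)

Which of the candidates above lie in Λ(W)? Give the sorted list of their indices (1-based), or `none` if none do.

1

τ' = (3−√13)/2 ≈ -0.3028.
#1 (-3,-9): internal coord -3 + (-9)·τ' = -0.2750; -0.2750 ∈ [-0.5, 0.7) → IN Λ
#2 (14,7): internal coord 14 + (7)·τ' = +11.8806; +11.8806 ∉ [-0.5, 0.7) → out
#3 (3,22): internal coord 3 + (22)·τ' = -3.6611; -3.6611 ∉ [-0.5, 0.7) → out
#4 (-21,-9): internal coord -21 + (-9)·τ' = -18.2750; -18.2750 ∉ [-0.5, 0.7) → out
#5 (2,3): internal coord 2 + (3)·τ' = +1.0917; +1.0917 ∉ [-0.5, 0.7) → out
#6 (19,20): internal coord 19 + (20)·τ' = +12.9445; +12.9445 ∉ [-0.5, 0.7) → out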